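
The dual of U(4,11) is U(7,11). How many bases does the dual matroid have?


The dual of U(r,n) is U(n-r, n) = U(7,11).
Bases of U(7,11) are all (7)-element subsets.
|B(M*)| = C(11,7) = 330.

330


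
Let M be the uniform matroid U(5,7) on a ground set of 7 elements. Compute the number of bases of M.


Bases of U(5,7) are all 5-element subsets of the 7-element ground set.
Number of bases = C(7,5).
C(7,5) = 21.

21


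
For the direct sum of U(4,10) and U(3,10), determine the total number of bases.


Bases of a direct sum M1 + M2: |B| = |B(M1)| * |B(M2)|.
|B(U(4,10))| = C(10,4) = 210.
|B(U(3,10))| = C(10,3) = 120.
Total bases = 210 * 120 = 25200.

25200


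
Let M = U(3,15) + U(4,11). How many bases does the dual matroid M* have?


(M1+M2)* = M1* + M2*.
M1* = U(12,15), bases: C(15,12) = 455.
M2* = U(7,11), bases: C(11,7) = 330.
|B(M*)| = 455 * 330 = 150150.

150150


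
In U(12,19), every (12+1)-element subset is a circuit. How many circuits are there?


In U(12,19), circuits are the (13)-element subsets.
Any set of 13 elements is dependent, and removing any one element gives
an independent set of size 12, so it is a minimal dependent set.
Number of circuits = C(19,13) = 27132.

27132


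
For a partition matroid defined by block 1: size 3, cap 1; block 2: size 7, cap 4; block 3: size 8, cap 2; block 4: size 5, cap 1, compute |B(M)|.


A basis picks exactly ci elements from block i.
Number of bases = product of C(|Si|, ci).
= C(3,1) * C(7,4) * C(8,2) * C(5,1)
= 3 * 35 * 28 * 5
= 14700.

14700


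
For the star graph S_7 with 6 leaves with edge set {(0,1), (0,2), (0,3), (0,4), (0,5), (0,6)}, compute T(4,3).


A star on 7 vertices is a tree with 6 edges.
T(x,y) = x^(6) for any tree.
T(4,3) = 4^6 = 4096.

4096


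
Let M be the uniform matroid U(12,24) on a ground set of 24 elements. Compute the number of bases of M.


Bases of U(12,24) are all 12-element subsets of the 24-element ground set.
Number of bases = C(24,12).
(24 choose 12) = 2704156.

2704156


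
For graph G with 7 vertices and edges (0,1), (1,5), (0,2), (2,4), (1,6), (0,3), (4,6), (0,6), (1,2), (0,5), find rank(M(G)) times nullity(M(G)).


r(M) = |V| - c = 7 - 1 = 6.
nullity = |E| - r(M) = 10 - 6 = 4.
Product = 6 * 4 = 24.

24


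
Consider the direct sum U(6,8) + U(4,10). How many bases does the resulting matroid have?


Bases of a direct sum M1 + M2: |B| = |B(M1)| * |B(M2)|.
|B(U(6,8))| = C(8,6) = 28.
|B(U(4,10))| = C(10,4) = 210.
Total bases = 28 * 210 = 5880.

5880


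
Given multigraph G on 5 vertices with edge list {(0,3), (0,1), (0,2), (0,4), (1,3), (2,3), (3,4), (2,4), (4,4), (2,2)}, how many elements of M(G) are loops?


In a graphic matroid, a loop is a self-loop edge (u,u) with rank 0.
Examining all 10 edges for self-loops...
Self-loops found: (4,4), (2,2)
Number of loops = 2.

2


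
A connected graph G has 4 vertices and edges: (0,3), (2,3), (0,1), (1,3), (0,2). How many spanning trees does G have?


By Kirchhoff's matrix tree theorem, the number of spanning trees equals
the determinant of any cofactor of the Laplacian matrix L.
G has 4 vertices and 5 edges.
Computing the (3 x 3) cofactor determinant gives 8.

8


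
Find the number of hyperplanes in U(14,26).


Hyperplanes of U(14,26) are flats of rank 13.
In a uniform matroid, these are exactly the (13)-element subsets.
Count = C(26,13) = 10400600.

10400600


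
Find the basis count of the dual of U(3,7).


The dual of U(r,n) is U(n-r, n) = U(4,7).
Bases of U(4,7) are all (4)-element subsets.
|B(M*)| = C(7,4) = (7 * 6 * 5 * 4) / (1 * 2 * 3 * 4) = 35.

35


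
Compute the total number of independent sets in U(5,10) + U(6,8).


For a direct sum, |I(M1+M2)| = |I(M1)| * |I(M2)|.
|I(U(5,10))| = sum C(10,k) for k=0..5 = 638.
|I(U(6,8))| = sum C(8,k) for k=0..6 = 247.
Total = 638 * 247 = 157586.

157586


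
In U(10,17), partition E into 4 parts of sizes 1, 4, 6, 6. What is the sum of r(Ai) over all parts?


r(Ai) = min(|Ai|, 10) for each part.
Sum = min(1,10) + min(4,10) + min(6,10) + min(6,10)
    = 1 + 4 + 6 + 6
    = 17.

17


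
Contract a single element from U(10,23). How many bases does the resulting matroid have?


Contracting e from U(10,23) gives U(9,22).
Bases of U(9,22) = C(22,9) = 22! / (9! * 13!) = 497420.

497420


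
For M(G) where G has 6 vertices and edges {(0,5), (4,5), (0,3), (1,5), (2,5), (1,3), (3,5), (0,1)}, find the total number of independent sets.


An independent set in a graphic matroid is an acyclic edge subset.
G has 6 vertices and 8 edges.
Enumerate all 2^8 = 256 subsets, checking for acyclicity.
Total independent sets = 152.

152


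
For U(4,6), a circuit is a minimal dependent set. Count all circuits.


In U(4,6), circuits are the (5)-element subsets.
Any set of 5 elements is dependent, and removing any one element gives
an independent set of size 4, so it is a minimal dependent set.
Number of circuits = C(6,5) = 6! / (5! * 1!) = 6.

6


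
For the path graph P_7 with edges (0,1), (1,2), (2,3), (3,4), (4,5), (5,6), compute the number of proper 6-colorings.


P(P_7, k) = k * (k-1)^(6).
P(6) = 6 * 5^6 = 6 * 15625 = 93750.

93750


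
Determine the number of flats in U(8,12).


Flats of U(8,12): every subset of size < 8 is a flat, plus E itself.
Count = C(12,0) + C(12,1) + C(12,2) + C(12,3) + C(12,4) + C(12,5) + C(12,6) + C(12,7) + 1
     = 1 + 12 + 66 + 220 + 495 + 792 + 924 + 792 + 1
     = 3303.

3303


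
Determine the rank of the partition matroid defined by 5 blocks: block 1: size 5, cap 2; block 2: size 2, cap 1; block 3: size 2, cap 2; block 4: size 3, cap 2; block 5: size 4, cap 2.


Rank of a partition matroid = sum of min(|Si|, ci) for each block.
= min(5,2) + min(2,1) + min(2,2) + min(3,2) + min(4,2)
= 2 + 1 + 2 + 2 + 2
= 9.

9


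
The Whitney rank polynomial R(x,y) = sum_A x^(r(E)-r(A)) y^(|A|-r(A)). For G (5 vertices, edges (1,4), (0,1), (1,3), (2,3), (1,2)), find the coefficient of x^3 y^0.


R(x,y) = sum over A in 2^E of x^(r(E)-r(A)) * y^(|A|-r(A)).
G has 5 vertices, 5 edges. r(E) = 4.
Enumerate all 2^5 = 32 subsets.
Count subsets with r(E)-r(A)=3 and |A|-r(A)=0: 5.

5


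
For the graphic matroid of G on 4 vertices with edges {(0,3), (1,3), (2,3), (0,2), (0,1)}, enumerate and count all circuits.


A circuit in a graphic matroid = edge set of a simple cycle.
G has 4 vertices and 5 edges.
Enumerating all minimal edge subsets forming cycles...
Total circuits found: 3.

3


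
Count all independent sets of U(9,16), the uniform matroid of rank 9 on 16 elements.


Independent sets of U(9,16) are all subsets of size <= 9.
Count = C(16,0) + C(16,1) + C(16,2) + C(16,3) + C(16,4) + C(16,5) + C(16,6) + C(16,7) + C(16,8) + C(16,9)
     = 1 + 16 + 120 + 560 + 1820 + 4368 + 8008 + 11440 + 12870 + 11440
     = 50643.

50643


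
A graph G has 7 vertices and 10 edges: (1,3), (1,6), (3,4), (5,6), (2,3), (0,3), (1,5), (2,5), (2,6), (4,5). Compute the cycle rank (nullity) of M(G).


Cycle rank (nullity) = |E| - r(M) = |E| - (|V| - c).
|E| = 10, |V| = 7, c = 1.
Nullity = 10 - (7 - 1) = 10 - 6 = 4.

4


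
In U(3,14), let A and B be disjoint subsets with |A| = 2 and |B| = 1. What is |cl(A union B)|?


|A union B| = 2 + 1 = 3 (disjoint).
In U(3,14), cl(S) = S if |S| < 3, else cl(S) = E.
Since 3 >= 3, cl(A union B) = E.
|cl(A union B)| = 14.

14


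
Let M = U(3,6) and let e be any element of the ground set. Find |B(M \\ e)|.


Deleting e from U(3,6) gives U(3,5) since n > r.
Bases of U(3,5) = C(5,3) = 5! / (3! * 2!) = 10.

10


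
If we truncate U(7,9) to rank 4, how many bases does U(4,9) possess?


Truncating U(7,9) to rank 4 gives U(4,9).
Bases of U(4,9) are all 4-element subsets of 9 elements.
Number of bases = C(9,4) = (9 * 8 * 7 * 6) / (1 * 2 * 3 * 4) = 126.

126


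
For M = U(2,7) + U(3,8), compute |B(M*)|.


(M1+M2)* = M1* + M2*.
M1* = U(5,7), bases: C(7,5) = 21.
M2* = U(5,8), bases: C(8,5) = 56.
|B(M*)| = 21 * 56 = 1176.

1176


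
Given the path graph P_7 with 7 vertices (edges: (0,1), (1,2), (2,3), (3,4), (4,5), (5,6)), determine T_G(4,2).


A path on 7 vertices is a tree with 6 edges.
T(x,y) = x^(6) for any tree.
T(4,2) = 4^6 = 4096.

4096


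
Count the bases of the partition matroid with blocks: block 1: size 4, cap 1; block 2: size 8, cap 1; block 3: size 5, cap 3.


A basis picks exactly ci elements from block i.
Number of bases = product of C(|Si|, ci).
= C(4,1) * C(8,1) * C(5,3)
= 4 * 8 * 10
= 320.

320


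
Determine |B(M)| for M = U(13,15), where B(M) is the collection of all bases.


Bases of U(13,15) are all 13-element subsets of the 15-element ground set.
Number of bases = C(15,13).
(15 choose 13) = 105.

105


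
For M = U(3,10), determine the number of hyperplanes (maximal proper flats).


Hyperplanes of U(3,10) are flats of rank 2.
In a uniform matroid, these are exactly the (2)-element subsets.
Count = C(10,2) = (10 * 9) / (1 * 2) = 45.

45


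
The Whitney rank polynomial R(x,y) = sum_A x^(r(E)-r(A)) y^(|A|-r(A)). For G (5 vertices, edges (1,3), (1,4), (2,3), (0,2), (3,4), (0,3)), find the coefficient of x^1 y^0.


R(x,y) = sum over A in 2^E of x^(r(E)-r(A)) * y^(|A|-r(A)).
G has 5 vertices, 6 edges. r(E) = 4.
Enumerate all 2^6 = 64 subsets.
Count subsets with r(E)-r(A)=1 and |A|-r(A)=0: 18.

18


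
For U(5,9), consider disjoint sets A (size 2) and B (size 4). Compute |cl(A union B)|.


|A union B| = 2 + 4 = 6 (disjoint).
In U(5,9), cl(S) = S if |S| < 5, else cl(S) = E.
Since 6 >= 5, cl(A union B) = E.
|cl(A union B)| = 9.

9


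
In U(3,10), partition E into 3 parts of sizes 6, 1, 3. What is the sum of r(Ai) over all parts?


r(Ai) = min(|Ai|, 3) for each part.
Sum = min(6,3) + min(1,3) + min(3,3)
    = 3 + 1 + 3
    = 7.

7


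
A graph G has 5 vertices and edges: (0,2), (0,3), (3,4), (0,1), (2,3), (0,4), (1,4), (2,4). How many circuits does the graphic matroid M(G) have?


A circuit in a graphic matroid = edge set of a simple cycle.
G has 5 vertices and 8 edges.
Enumerating all minimal edge subsets forming cycles...
Total circuits found: 12.

12


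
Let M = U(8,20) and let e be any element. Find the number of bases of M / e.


Contracting e from U(8,20) gives U(7,19).
Bases of U(7,19) = C(19,7) = 19! / (7! * 12!) = 50388.

50388


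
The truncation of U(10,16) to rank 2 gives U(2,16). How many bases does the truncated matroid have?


Truncating U(10,16) to rank 2 gives U(2,16).
Bases of U(2,16) are all 2-element subsets of 16 elements.
Number of bases = C(16,2) = (16 * 15) / (1 * 2) = 120.

120


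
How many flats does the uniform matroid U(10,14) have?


Flats of U(10,14): every subset of size < 10 is a flat, plus E itself.
Count = C(14,0) + C(14,1) + C(14,2) + C(14,3) + C(14,4) + C(14,5) + C(14,6) + C(14,7) + C(14,8) + C(14,9) + 1
     = 1 + 14 + 91 + 364 + 1001 + 2002 + 3003 + 3432 + 3003 + 2002 + 1
     = 14914.

14914


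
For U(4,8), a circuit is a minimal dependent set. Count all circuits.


In U(4,8), circuits are the (5)-element subsets.
Any set of 5 elements is dependent, and removing any one element gives
an independent set of size 4, so it is a minimal dependent set.
Number of circuits = (8 choose 5) = 56.

56


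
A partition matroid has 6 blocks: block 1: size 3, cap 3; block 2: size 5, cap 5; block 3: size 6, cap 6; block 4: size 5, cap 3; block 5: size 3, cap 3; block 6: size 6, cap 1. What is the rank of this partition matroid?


Rank of a partition matroid = sum of min(|Si|, ci) for each block.
= min(3,3) + min(5,5) + min(6,6) + min(5,3) + min(3,3) + min(6,1)
= 3 + 5 + 6 + 3 + 3 + 1
= 21.

21


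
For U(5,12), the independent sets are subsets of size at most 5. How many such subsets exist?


Independent sets of U(5,12) are all subsets of size <= 5.
Count = C(12,0) + C(12,1) + C(12,2) + C(12,3) + C(12,4) + C(12,5)
     = 1 + 12 + 66 + 220 + 495 + 792
     = 1586.

1586


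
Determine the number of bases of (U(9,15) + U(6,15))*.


(M1+M2)* = M1* + M2*.
M1* = U(6,15), bases: C(15,6) = 5005.
M2* = U(9,15), bases: C(15,9) = 5005.
|B(M*)| = 5005 * 5005 = 25050025.

25050025


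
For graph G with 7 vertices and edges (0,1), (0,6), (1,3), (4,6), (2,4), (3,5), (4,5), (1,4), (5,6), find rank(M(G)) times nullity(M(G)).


r(M) = |V| - c = 7 - 1 = 6.
nullity = |E| - r(M) = 9 - 6 = 3.
Product = 6 * 3 = 18.

18


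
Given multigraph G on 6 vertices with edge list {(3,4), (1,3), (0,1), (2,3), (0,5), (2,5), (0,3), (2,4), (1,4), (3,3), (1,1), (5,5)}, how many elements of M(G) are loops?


In a graphic matroid, a loop is a self-loop edge (u,u) with rank 0.
Examining all 12 edges for self-loops...
Self-loops found: (3,3), (1,1), (5,5)
Number of loops = 3.

3


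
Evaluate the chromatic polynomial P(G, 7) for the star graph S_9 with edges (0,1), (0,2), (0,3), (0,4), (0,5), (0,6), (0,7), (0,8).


P(tree, k) = k * (k-1)^(8) for any tree on 9 vertices.
P(7) = 7 * 6^8 = 7 * 1679616 = 11757312.

11757312


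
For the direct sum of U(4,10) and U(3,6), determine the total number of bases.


Bases of a direct sum M1 + M2: |B| = |B(M1)| * |B(M2)|.
|B(U(4,10))| = C(10,4) = 210.
|B(U(3,6))| = C(6,3) = 20.
Total bases = 210 * 20 = 4200.

4200


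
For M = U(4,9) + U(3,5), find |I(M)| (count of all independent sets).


For a direct sum, |I(M1+M2)| = |I(M1)| * |I(M2)|.
|I(U(4,9))| = sum C(9,k) for k=0..4 = 256.
|I(U(3,5))| = sum C(5,k) for k=0..3 = 26.
Total = 256 * 26 = 6656.

6656


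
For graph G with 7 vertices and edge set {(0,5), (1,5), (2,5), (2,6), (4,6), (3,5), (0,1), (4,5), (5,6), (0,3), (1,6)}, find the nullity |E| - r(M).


Cycle rank (nullity) = |E| - r(M) = |E| - (|V| - c).
|E| = 11, |V| = 7, c = 1.
Nullity = 11 - (7 - 1) = 11 - 6 = 5.

5


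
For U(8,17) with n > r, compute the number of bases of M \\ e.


Deleting e from U(8,17) gives U(8,16) since n > r.
Bases of U(8,16) = (16 choose 8) = 12870.

12870


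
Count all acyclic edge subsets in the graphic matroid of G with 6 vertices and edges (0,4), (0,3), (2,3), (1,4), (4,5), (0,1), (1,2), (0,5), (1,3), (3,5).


An independent set in a graphic matroid is an acyclic edge subset.
G has 6 vertices and 10 edges.
Enumerate all 2^10 = 1024 subsets, checking for acyclicity.
Total independent sets = 454.

454


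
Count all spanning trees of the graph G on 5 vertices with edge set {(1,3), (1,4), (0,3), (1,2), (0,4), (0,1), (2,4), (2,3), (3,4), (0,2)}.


By Kirchhoff's matrix tree theorem, the number of spanning trees equals
the determinant of any cofactor of the Laplacian matrix L.
G has 5 vertices and 10 edges.
Computing the (4 x 4) cofactor determinant gives 125.

125


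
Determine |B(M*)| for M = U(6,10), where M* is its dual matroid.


The dual of U(r,n) is U(n-r, n) = U(4,10).
Bases of U(4,10) are all (4)-element subsets.
|B(M*)| = (10 choose 4) = 210.

210


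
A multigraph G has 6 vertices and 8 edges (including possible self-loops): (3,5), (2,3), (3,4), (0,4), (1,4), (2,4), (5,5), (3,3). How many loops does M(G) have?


In a graphic matroid, a loop is a self-loop edge (u,u) with rank 0.
Examining all 8 edges for self-loops...
Self-loops found: (5,5), (3,3)
Number of loops = 2.

2


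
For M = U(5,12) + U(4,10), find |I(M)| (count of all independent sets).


For a direct sum, |I(M1+M2)| = |I(M1)| * |I(M2)|.
|I(U(5,12))| = sum C(12,k) for k=0..5 = 1586.
|I(U(4,10))| = sum C(10,k) for k=0..4 = 386.
Total = 1586 * 386 = 612196.

612196


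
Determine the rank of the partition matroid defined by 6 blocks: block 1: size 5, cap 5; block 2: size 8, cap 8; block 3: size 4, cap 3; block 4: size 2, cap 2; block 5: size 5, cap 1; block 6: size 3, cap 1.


Rank of a partition matroid = sum of min(|Si|, ci) for each block.
= min(5,5) + min(8,8) + min(4,3) + min(2,2) + min(5,1) + min(3,1)
= 5 + 8 + 3 + 2 + 1 + 1
= 20.

20


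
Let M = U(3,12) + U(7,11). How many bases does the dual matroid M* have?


(M1+M2)* = M1* + M2*.
M1* = U(9,12), bases: C(12,9) = 220.
M2* = U(4,11), bases: C(11,4) = 330.
|B(M*)| = 220 * 330 = 72600.

72600


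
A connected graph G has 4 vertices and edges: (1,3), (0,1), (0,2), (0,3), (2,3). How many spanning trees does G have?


By Kirchhoff's matrix tree theorem, the number of spanning trees equals
the determinant of any cofactor of the Laplacian matrix L.
G has 4 vertices and 5 edges.
Computing the (3 x 3) cofactor determinant gives 8.

8


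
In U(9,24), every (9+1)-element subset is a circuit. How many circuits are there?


In U(9,24), circuits are the (10)-element subsets.
Any set of 10 elements is dependent, and removing any one element gives
an independent set of size 9, so it is a minimal dependent set.
Number of circuits = C(24,10) = 24! / (10! * 14!) = 1961256.

1961256


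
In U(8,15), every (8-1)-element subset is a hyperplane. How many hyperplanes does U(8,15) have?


Hyperplanes of U(8,15) are flats of rank 7.
In a uniform matroid, these are exactly the (7)-element subsets.
Count = C(15,7) = 15! / (7! * 8!) = 6435.

6435


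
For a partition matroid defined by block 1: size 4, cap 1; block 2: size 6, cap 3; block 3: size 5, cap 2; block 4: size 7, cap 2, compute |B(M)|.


A basis picks exactly ci elements from block i.
Number of bases = product of C(|Si|, ci).
= C(4,1) * C(6,3) * C(5,2) * C(7,2)
= 4 * 20 * 10 * 21
= 16800.

16800


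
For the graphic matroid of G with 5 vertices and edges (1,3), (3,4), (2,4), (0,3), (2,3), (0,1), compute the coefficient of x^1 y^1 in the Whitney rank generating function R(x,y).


R(x,y) = sum over A in 2^E of x^(r(E)-r(A)) * y^(|A|-r(A)).
G has 5 vertices, 6 edges. r(E) = 4.
Enumerate all 2^6 = 64 subsets.
Count subsets with r(E)-r(A)=1 and |A|-r(A)=1: 6.

6


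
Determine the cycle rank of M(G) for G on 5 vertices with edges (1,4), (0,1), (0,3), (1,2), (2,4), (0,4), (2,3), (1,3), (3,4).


Cycle rank (nullity) = |E| - r(M) = |E| - (|V| - c).
|E| = 9, |V| = 5, c = 1.
Nullity = 9 - (5 - 1) = 9 - 4 = 5.

5


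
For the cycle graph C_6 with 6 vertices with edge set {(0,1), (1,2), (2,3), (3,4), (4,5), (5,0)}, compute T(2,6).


T(C_6; x,y) = x + x^2 + ... + x^(5) + y.
T(2,6) = 2^1 + 2^2 + 2^3 + 2^4 + 2^5 + 6
= 2 + 4 + 8 + 16 + 32 + 6
= 68.

68


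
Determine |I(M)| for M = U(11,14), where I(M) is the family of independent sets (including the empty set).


Independent sets of U(11,14) are all subsets of size <= 11.
Count = (14 choose 0) + (14 choose 1) + (14 choose 2) + (14 choose 3) + (14 choose 4) + (14 choose 5) + (14 choose 6) + (14 choose 7) + (14 choose 8) + (14 choose 9) + (14 choose 10) + (14 choose 11)
     = 1 + 14 + 91 + 364 + 1001 + 2002 + 3003 + 3432 + 3003 + 2002 + 1001 + 364
     = 16278.

16278


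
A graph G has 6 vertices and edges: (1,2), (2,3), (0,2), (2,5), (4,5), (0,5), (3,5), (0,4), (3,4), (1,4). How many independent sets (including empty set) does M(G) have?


An independent set in a graphic matroid is an acyclic edge subset.
G has 6 vertices and 10 edges.
Enumerate all 2^10 = 1024 subsets, checking for acyclicity.
Total independent sets = 466.

466


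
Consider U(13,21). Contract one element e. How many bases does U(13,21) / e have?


Contracting e from U(13,21) gives U(12,20).
Bases of U(12,20) = C(20,12) = 125970.

125970


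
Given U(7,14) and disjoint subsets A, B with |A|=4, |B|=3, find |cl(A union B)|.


|A union B| = 4 + 3 = 7 (disjoint).
In U(7,14), cl(S) = S if |S| < 7, else cl(S) = E.
Since 7 >= 7, cl(A union B) = E.
|cl(A union B)| = 14.

14


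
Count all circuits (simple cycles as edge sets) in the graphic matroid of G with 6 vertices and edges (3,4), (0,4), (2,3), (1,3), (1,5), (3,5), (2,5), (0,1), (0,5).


A circuit in a graphic matroid = edge set of a simple cycle.
G has 6 vertices and 9 edges.
Enumerating all minimal edge subsets forming cycles...
Total circuits found: 12.

12


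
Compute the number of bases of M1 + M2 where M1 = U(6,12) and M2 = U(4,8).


Bases of a direct sum M1 + M2: |B| = |B(M1)| * |B(M2)|.
|B(U(6,12))| = C(12,6) = 924.
|B(U(4,8))| = C(8,4) = 70.
Total bases = 924 * 70 = 64680.

64680


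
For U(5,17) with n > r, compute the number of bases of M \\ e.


Deleting e from U(5,17) gives U(5,16) since n > r.
Bases of U(5,16) = C(16,5) = 16! / (5! * 11!) = 4368.

4368


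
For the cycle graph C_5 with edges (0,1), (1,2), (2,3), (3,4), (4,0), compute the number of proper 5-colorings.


P(C_5, k) = (k-1)^5 + (-1)^5*(k-1).
P(5) = (4)^5 - 4
= 1024 - 4 = 1020.

1020


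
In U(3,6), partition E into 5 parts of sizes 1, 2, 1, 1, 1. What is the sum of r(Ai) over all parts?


r(Ai) = min(|Ai|, 3) for each part.
Sum = min(1,3) + min(2,3) + min(1,3) + min(1,3) + min(1,3)
    = 1 + 2 + 1 + 1 + 1
    = 6.

6


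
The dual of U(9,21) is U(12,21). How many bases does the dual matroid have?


The dual of U(r,n) is U(n-r, n) = U(12,21).
Bases of U(12,21) are all (12)-element subsets.
|B(M*)| = (21 choose 12) = 293930.

293930


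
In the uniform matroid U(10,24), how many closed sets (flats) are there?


Flats of U(10,24): every subset of size < 10 is a flat, plus E itself.
Count = C(24,0) + C(24,1) + C(24,2) + C(24,3) + C(24,4) + C(24,5) + C(24,6) + C(24,7) + C(24,8) + C(24,9) + 1
     = 1 + 24 + 276 + 2024 + 10626 + 42504 + 134596 + 346104 + 735471 + 1307504 + 1
     = 2579131.

2579131


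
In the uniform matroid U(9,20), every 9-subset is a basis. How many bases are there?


Bases of U(9,20) are all 9-element subsets of the 20-element ground set.
Number of bases = C(20,9).
C(20,9) = 20! / (9! * 11!) = 167960.

167960


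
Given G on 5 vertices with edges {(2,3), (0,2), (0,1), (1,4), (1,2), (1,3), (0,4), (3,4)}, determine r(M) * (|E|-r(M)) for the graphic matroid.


r(M) = |V| - c = 5 - 1 = 4.
nullity = |E| - r(M) = 8 - 4 = 4.
Product = 4 * 4 = 16.

16


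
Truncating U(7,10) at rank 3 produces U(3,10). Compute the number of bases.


Truncating U(7,10) to rank 3 gives U(3,10).
Bases of U(3,10) are all 3-element subsets of 10 elements.
Number of bases = C(10,3) = 10! / (3! * 7!) = 120.

120


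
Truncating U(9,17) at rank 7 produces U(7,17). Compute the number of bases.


Truncating U(9,17) to rank 7 gives U(7,17).
Bases of U(7,17) are all 7-element subsets of 17 elements.
Number of bases = (17 choose 7) = 19448.

19448


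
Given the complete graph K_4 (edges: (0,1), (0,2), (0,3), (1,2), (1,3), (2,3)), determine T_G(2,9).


T(K_4; x,y) = x^3 + 3x^2 + 4xy + 2x + y^3 + 3y^2 + 2y.
Substituting x=2, y=9:
= 8 + 12 + 72 + 4 + 729 + 243 + 18
= 1086.

1086


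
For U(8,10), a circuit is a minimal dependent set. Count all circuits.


In U(8,10), circuits are the (9)-element subsets.
Any set of 9 elements is dependent, and removing any one element gives
an independent set of size 8, so it is a minimal dependent set.
Number of circuits = (10 choose 9) = 10.

10


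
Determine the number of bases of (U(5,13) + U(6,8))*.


(M1+M2)* = M1* + M2*.
M1* = U(8,13), bases: C(13,8) = 1287.
M2* = U(2,8), bases: C(8,2) = 28.
|B(M*)| = 1287 * 28 = 36036.

36036


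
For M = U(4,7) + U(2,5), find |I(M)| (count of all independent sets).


For a direct sum, |I(M1+M2)| = |I(M1)| * |I(M2)|.
|I(U(4,7))| = sum C(7,k) for k=0..4 = 99.
|I(U(2,5))| = sum C(5,k) for k=0..2 = 16.
Total = 99 * 16 = 1584.

1584


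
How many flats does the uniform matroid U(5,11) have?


Flats of U(5,11): every subset of size < 5 is a flat, plus E itself.
Count = (11 choose 0) + (11 choose 1) + (11 choose 2) + (11 choose 3) + (11 choose 4) + 1
     = 1 + 11 + 55 + 165 + 330 + 1
     = 563.

563


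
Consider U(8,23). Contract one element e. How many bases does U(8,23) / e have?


Contracting e from U(8,23) gives U(7,22).
Bases of U(7,22) = C(22,7) = 22! / (7! * 15!) = 170544.

170544


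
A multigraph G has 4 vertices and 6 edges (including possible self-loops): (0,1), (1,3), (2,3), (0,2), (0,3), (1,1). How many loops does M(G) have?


In a graphic matroid, a loop is a self-loop edge (u,u) with rank 0.
Examining all 6 edges for self-loops...
Self-loops found: (1,1)
Number of loops = 1.

1


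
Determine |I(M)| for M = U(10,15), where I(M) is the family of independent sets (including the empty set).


Independent sets of U(10,15) are all subsets of size <= 10.
Count = C(15,0) + C(15,1) + C(15,2) + C(15,3) + C(15,4) + C(15,5) + C(15,6) + C(15,7) + C(15,8) + C(15,9) + C(15,10)
     = 1 + 15 + 105 + 455 + 1365 + 3003 + 5005 + 6435 + 6435 + 5005 + 3003
     = 30827.

30827


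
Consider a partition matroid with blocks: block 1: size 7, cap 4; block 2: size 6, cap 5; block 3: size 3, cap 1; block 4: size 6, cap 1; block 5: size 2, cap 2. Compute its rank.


Rank of a partition matroid = sum of min(|Si|, ci) for each block.
= min(7,4) + min(6,5) + min(3,1) + min(6,1) + min(2,2)
= 4 + 5 + 1 + 1 + 2
= 13.

13


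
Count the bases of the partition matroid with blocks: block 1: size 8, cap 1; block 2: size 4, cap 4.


A basis picks exactly ci elements from block i.
Number of bases = product of C(|Si|, ci).
= C(8,1) * C(4,4)
= 8 * 1
= 8.

8


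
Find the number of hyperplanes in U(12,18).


Hyperplanes of U(12,18) are flats of rank 11.
In a uniform matroid, these are exactly the (11)-element subsets.
Count = (18 choose 11) = 31824.

31824


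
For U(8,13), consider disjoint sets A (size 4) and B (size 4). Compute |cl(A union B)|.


|A union B| = 4 + 4 = 8 (disjoint).
In U(8,13), cl(S) = S if |S| < 8, else cl(S) = E.
Since 8 >= 8, cl(A union B) = E.
|cl(A union B)| = 13.

13


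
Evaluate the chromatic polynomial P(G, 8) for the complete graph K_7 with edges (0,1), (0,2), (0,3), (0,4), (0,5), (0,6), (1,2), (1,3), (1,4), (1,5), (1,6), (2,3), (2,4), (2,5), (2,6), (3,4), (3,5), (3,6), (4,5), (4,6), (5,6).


P(K_7, k) = k(k-1)(k-2)...(k-6).
P(8) = (8) * (7) * (6) * (5) * (4) * (3) * (2) = 40320.

40320


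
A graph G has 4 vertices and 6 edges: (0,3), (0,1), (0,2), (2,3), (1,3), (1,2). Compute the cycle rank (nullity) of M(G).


Cycle rank (nullity) = |E| - r(M) = |E| - (|V| - c).
|E| = 6, |V| = 4, c = 1.
Nullity = 6 - (4 - 1) = 6 - 3 = 3.

3


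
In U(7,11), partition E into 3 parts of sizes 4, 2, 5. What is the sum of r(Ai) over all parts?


r(Ai) = min(|Ai|, 7) for each part.
Sum = min(4,7) + min(2,7) + min(5,7)
    = 4 + 2 + 5
    = 11.

11


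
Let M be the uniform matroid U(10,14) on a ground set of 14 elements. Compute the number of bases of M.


Bases of U(10,14) are all 10-element subsets of the 14-element ground set.
Number of bases = C(14,10).
(14 choose 10) = 1001.

1001


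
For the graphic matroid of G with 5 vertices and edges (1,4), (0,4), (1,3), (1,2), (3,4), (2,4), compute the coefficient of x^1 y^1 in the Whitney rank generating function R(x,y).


R(x,y) = sum over A in 2^E of x^(r(E)-r(A)) * y^(|A|-r(A)).
G has 5 vertices, 6 edges. r(E) = 4.
Enumerate all 2^6 = 64 subsets.
Count subsets with r(E)-r(A)=1 and |A|-r(A)=1: 7.

7


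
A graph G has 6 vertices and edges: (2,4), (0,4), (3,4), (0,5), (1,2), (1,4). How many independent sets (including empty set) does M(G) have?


An independent set in a graphic matroid is an acyclic edge subset.
G has 6 vertices and 6 edges.
Enumerate all 2^6 = 64 subsets, checking for acyclicity.
Total independent sets = 56.

56


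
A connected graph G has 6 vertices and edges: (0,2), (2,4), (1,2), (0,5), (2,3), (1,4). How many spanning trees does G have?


By Kirchhoff's matrix tree theorem, the number of spanning trees equals
the determinant of any cofactor of the Laplacian matrix L.
G has 6 vertices and 6 edges.
Computing the (5 x 5) cofactor determinant gives 3.

3


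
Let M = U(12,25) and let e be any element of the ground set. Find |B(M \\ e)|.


Deleting e from U(12,25) gives U(12,24) since n > r.
Bases of U(12,24) = C(24,12) = 2704156.

2704156


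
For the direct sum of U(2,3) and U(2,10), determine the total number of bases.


Bases of a direct sum M1 + M2: |B| = |B(M1)| * |B(M2)|.
|B(U(2,3))| = C(3,2) = 3.
|B(U(2,10))| = C(10,2) = 45.
Total bases = 3 * 45 = 135.

135


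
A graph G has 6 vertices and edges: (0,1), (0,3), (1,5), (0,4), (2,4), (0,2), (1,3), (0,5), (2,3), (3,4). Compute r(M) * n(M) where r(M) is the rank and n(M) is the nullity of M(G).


r(M) = |V| - c = 6 - 1 = 5.
nullity = |E| - r(M) = 10 - 5 = 5.
Product = 5 * 5 = 25.

25


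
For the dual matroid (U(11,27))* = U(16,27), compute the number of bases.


The dual of U(r,n) is U(n-r, n) = U(16,27).
Bases of U(16,27) are all (16)-element subsets.
|B(M*)| = (27 choose 16) = 13037895.

13037895


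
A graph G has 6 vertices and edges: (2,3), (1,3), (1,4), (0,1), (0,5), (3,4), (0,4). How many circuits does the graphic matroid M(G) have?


A circuit in a graphic matroid = edge set of a simple cycle.
G has 6 vertices and 7 edges.
Enumerating all minimal edge subsets forming cycles...
Total circuits found: 3.

3


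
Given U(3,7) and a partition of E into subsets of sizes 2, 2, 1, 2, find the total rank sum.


r(Ai) = min(|Ai|, 3) for each part.
Sum = min(2,3) + min(2,3) + min(1,3) + min(2,3)
    = 2 + 2 + 1 + 2
    = 7.

7


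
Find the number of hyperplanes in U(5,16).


Hyperplanes of U(5,16) are flats of rank 4.
In a uniform matroid, these are exactly the (4)-element subsets.
Count = C(16,4) = (16 * 15 * 14 * 13) / (1 * 2 * 3 * 4) = 1820.

1820


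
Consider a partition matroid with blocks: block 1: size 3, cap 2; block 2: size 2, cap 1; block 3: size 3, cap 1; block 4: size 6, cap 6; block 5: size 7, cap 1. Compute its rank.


Rank of a partition matroid = sum of min(|Si|, ci) for each block.
= min(3,2) + min(2,1) + min(3,1) + min(6,6) + min(7,1)
= 2 + 1 + 1 + 6 + 1
= 11.

11


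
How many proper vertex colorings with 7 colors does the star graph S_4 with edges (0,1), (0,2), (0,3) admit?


P(tree, k) = k * (k-1)^(3) for any tree on 4 vertices.
P(7) = 7 * 6^3 = 7 * 216 = 1512.

1512


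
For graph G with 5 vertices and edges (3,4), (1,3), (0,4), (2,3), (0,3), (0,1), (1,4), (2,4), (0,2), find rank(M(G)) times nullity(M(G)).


r(M) = |V| - c = 5 - 1 = 4.
nullity = |E| - r(M) = 9 - 4 = 5.
Product = 4 * 5 = 20.

20


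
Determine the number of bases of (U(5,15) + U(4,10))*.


(M1+M2)* = M1* + M2*.
M1* = U(10,15), bases: C(15,10) = 3003.
M2* = U(6,10), bases: C(10,6) = 210.
|B(M*)| = 3003 * 210 = 630630.

630630


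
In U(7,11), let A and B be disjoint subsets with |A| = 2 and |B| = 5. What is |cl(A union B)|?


|A union B| = 2 + 5 = 7 (disjoint).
In U(7,11), cl(S) = S if |S| < 7, else cl(S) = E.
Since 7 >= 7, cl(A union B) = E.
|cl(A union B)| = 11.

11


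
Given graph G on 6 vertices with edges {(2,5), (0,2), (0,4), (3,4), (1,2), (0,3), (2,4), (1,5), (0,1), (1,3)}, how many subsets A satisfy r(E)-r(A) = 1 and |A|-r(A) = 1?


R(x,y) = sum over A in 2^E of x^(r(E)-r(A)) * y^(|A|-r(A)).
G has 6 vertices, 10 edges. r(E) = 5.
Enumerate all 2^10 = 1024 subsets.
Count subsets with r(E)-r(A)=1 and |A|-r(A)=1: 133.

133


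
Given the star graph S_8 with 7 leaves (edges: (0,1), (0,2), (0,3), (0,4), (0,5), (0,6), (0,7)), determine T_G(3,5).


A star on 8 vertices is a tree with 7 edges.
T(x,y) = x^(7) for any tree.
T(3,5) = 3^7 = 2187.

2187


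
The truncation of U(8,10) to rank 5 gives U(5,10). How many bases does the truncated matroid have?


Truncating U(8,10) to rank 5 gives U(5,10).
Bases of U(5,10) are all 5-element subsets of 10 elements.
Number of bases = C(10,5) = 10! / (5! * 5!) = 252.

252


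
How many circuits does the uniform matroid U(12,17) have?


In U(12,17), circuits are the (13)-element subsets.
Any set of 13 elements is dependent, and removing any one element gives
an independent set of size 12, so it is a minimal dependent set.
Number of circuits = C(17,13) = 17! / (13! * 4!) = 2380.

2380


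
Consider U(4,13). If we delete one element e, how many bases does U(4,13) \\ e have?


Deleting e from U(4,13) gives U(4,12) since n > r.
Bases of U(4,12) = C(12,4) = 12! / (4! * 8!) = 495.

495


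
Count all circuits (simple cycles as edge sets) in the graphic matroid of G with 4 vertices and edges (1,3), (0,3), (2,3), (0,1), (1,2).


A circuit in a graphic matroid = edge set of a simple cycle.
G has 4 vertices and 5 edges.
Enumerating all minimal edge subsets forming cycles...
Total circuits found: 3.

3


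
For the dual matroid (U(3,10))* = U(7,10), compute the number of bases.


The dual of U(r,n) is U(n-r, n) = U(7,10).
Bases of U(7,10) are all (7)-element subsets.
|B(M*)| = C(10,7) = 10! / (7! * 3!) = 120.

120


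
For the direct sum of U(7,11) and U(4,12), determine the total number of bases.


Bases of a direct sum M1 + M2: |B| = |B(M1)| * |B(M2)|.
|B(U(7,11))| = C(11,7) = 330.
|B(U(4,12))| = C(12,4) = 495.
Total bases = 330 * 495 = 163350.

163350


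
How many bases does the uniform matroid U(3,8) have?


Bases of U(3,8) are all 3-element subsets of the 8-element ground set.
Number of bases = C(8,3).
C(8,3) = (8 * 7 * 6) / (1 * 2 * 3) = 56.

56


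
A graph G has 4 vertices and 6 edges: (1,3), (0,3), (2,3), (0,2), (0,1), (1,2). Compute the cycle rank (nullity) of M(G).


Cycle rank (nullity) = |E| - r(M) = |E| - (|V| - c).
|E| = 6, |V| = 4, c = 1.
Nullity = 6 - (4 - 1) = 6 - 3 = 3.

3


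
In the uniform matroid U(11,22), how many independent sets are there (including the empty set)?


Independent sets of U(11,22) are all subsets of size <= 11.
Count = C(22,0) + C(22,1) + C(22,2) + C(22,3) + C(22,4) + C(22,5) + C(22,6) + C(22,7) + C(22,8) + C(22,9) + C(22,10) + C(22,11)
     = 1 + 22 + 231 + 1540 + 7315 + 26334 + 74613 + 170544 + 319770 + 497420 + 646646 + 705432
     = 2449868.

2449868


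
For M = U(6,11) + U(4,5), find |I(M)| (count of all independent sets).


For a direct sum, |I(M1+M2)| = |I(M1)| * |I(M2)|.
|I(U(6,11))| = sum C(11,k) for k=0..6 = 1486.
|I(U(4,5))| = sum C(5,k) for k=0..4 = 31.
Total = 1486 * 31 = 46066.

46066


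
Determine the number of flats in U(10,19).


Flats of U(10,19): every subset of size < 10 is a flat, plus E itself.
Count = C(19,0) + C(19,1) + C(19,2) + C(19,3) + C(19,4) + C(19,5) + C(19,6) + C(19,7) + C(19,8) + C(19,9) + 1
     = 1 + 19 + 171 + 969 + 3876 + 11628 + 27132 + 50388 + 75582 + 92378 + 1
     = 262145.

262145


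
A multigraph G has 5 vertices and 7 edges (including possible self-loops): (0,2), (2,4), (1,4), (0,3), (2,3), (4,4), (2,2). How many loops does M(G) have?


In a graphic matroid, a loop is a self-loop edge (u,u) with rank 0.
Examining all 7 edges for self-loops...
Self-loops found: (4,4), (2,2)
Number of loops = 2.

2


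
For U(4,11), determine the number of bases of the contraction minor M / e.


Contracting e from U(4,11) gives U(3,10).
Bases of U(3,10) = (10 choose 3) = 120.

120


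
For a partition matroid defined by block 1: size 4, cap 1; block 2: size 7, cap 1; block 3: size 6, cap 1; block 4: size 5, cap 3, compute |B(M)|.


A basis picks exactly ci elements from block i.
Number of bases = product of C(|Si|, ci).
= C(4,1) * C(7,1) * C(6,1) * C(5,3)
= 4 * 7 * 6 * 10
= 1680.

1680


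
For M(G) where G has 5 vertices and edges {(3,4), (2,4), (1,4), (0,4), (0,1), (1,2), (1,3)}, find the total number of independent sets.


An independent set in a graphic matroid is an acyclic edge subset.
G has 5 vertices and 7 edges.
Enumerate all 2^7 = 128 subsets, checking for acyclicity.
Total independent sets = 81.

81


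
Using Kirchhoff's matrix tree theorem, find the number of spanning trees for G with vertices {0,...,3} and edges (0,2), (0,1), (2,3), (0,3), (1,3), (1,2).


By Kirchhoff's matrix tree theorem, the number of spanning trees equals
the determinant of any cofactor of the Laplacian matrix L.
G has 4 vertices and 6 edges.
Computing the (3 x 3) cofactor determinant gives 16.

16


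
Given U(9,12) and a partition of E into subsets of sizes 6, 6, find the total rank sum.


r(Ai) = min(|Ai|, 9) for each part.
Sum = min(6,9) + min(6,9)
    = 6 + 6
    = 12.

12


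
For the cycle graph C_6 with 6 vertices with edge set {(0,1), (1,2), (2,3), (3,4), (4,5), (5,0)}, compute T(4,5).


T(C_6; x,y) = x + x^2 + ... + x^(5) + y.
T(4,5) = 4^1 + 4^2 + 4^3 + 4^4 + 4^5 + 5
= 4 + 16 + 64 + 256 + 1024 + 5
= 1369.

1369


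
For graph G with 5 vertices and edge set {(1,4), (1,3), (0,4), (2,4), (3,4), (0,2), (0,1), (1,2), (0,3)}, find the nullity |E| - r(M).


Cycle rank (nullity) = |E| - r(M) = |E| - (|V| - c).
|E| = 9, |V| = 5, c = 1.
Nullity = 9 - (5 - 1) = 9 - 4 = 5.

5


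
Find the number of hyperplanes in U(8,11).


Hyperplanes of U(8,11) are flats of rank 7.
In a uniform matroid, these are exactly the (7)-element subsets.
Count = (11 choose 7) = 330.

330


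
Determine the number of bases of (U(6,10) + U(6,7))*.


(M1+M2)* = M1* + M2*.
M1* = U(4,10), bases: C(10,4) = 210.
M2* = U(1,7), bases: C(7,1) = 7.
|B(M*)| = 210 * 7 = 1470.

1470


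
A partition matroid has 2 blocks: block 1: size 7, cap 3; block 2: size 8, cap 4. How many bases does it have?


A basis picks exactly ci elements from block i.
Number of bases = product of C(|Si|, ci).
= C(7,3) * C(8,4)
= 35 * 70
= 2450.

2450


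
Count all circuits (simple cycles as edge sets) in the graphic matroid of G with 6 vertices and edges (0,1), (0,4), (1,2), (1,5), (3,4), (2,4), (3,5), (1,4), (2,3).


A circuit in a graphic matroid = edge set of a simple cycle.
G has 6 vertices and 9 edges.
Enumerating all minimal edge subsets forming cycles...
Total circuits found: 12.

12


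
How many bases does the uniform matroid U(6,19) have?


Bases of U(6,19) are all 6-element subsets of the 19-element ground set.
Number of bases = C(19,6).
C(19,6) = 27132.

27132


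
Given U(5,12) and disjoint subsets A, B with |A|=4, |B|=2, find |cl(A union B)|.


|A union B| = 4 + 2 = 6 (disjoint).
In U(5,12), cl(S) = S if |S| < 5, else cl(S) = E.
Since 6 >= 5, cl(A union B) = E.
|cl(A union B)| = 12.

12


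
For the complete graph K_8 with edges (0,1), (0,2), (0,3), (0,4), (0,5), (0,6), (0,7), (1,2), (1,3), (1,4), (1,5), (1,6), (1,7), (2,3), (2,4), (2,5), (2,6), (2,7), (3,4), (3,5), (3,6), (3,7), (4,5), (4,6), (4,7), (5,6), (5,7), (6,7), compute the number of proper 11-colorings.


P(K_8, k) = k(k-1)(k-2)...(k-7).
P(11) = (11) * (10) * (9) * (8) * (7) * (6) * (5) * (4) = 6652800.

6652800


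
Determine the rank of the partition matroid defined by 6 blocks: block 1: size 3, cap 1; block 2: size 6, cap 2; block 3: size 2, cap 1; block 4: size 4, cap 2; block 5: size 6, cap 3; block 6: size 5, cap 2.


Rank of a partition matroid = sum of min(|Si|, ci) for each block.
= min(3,1) + min(6,2) + min(2,1) + min(4,2) + min(6,3) + min(5,2)
= 1 + 2 + 1 + 2 + 3 + 2
= 11.

11


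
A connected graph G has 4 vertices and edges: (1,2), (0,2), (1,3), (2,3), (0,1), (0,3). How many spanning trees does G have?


By Kirchhoff's matrix tree theorem, the number of spanning trees equals
the determinant of any cofactor of the Laplacian matrix L.
G has 4 vertices and 6 edges.
Computing the (3 x 3) cofactor determinant gives 16.

16


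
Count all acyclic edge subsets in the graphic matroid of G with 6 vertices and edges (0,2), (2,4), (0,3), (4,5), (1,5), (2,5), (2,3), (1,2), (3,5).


An independent set in a graphic matroid is an acyclic edge subset.
G has 6 vertices and 9 edges.
Enumerate all 2^9 = 512 subsets, checking for acyclicity.
Total independent sets = 276.

276


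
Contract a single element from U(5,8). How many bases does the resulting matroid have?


Contracting e from U(5,8) gives U(4,7).
Bases of U(4,7) = C(7,4) = (7 * 6 * 5 * 4) / (1 * 2 * 3 * 4) = 35.

35


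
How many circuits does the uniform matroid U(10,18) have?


In U(10,18), circuits are the (11)-element subsets.
Any set of 11 elements is dependent, and removing any one element gives
an independent set of size 10, so it is a minimal dependent set.
Number of circuits = C(18,11) = 18! / (11! * 7!) = 31824.

31824
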